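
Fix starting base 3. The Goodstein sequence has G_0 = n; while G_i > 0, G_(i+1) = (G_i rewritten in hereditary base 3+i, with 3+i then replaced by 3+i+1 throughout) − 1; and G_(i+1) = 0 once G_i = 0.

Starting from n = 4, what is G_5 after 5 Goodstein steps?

1

[0] 4 ≡ 3 + 1 (base 3). Lift 4: 5. −1: 4.
[1] 4 ≡ 4 (base 4). Lift 5: 5. −1: 4.
[2] 4 ≡ 4 (base 5). Lift 6: 4. −1: 3.
[3] 3 ≡ 3 (base 6). Lift 7: 3. −1: 2.
[4] 2 ≡ 2 (base 7). Lift 8: 2. −1: 1.
[5] 1 ≡ 1 (base 8). Lift 9: 1. −1: 0.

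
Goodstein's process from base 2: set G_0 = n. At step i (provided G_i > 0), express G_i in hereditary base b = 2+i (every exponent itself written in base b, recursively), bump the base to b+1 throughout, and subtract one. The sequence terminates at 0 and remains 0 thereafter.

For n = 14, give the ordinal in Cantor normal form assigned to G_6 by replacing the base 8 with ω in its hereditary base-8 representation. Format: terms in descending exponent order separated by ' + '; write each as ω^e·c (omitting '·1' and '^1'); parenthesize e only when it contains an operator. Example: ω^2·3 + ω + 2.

i=0: 14 = 2^(2 + 1) + 2^2 + 2 (b=2); 2→3: 3^(3 + 1) + 3^3 + 3 = 111; 111−1 = 110
i=1: 110 = 3^(3 + 1) + 3^3 + 2 (b=3); 3→4: 4^(4 + 1) + 4^4 + 2 = 1282; 1282−1 = 1281
i=2: 1281 = 4^(4 + 1) + 4^4 + 1 (b=4); 4→5: 5^(5 + 1) + 5^5 + 1 = 18751; 18751−1 = 18750
i=3: 18750 = 5^(5 + 1) + 5^5 (b=5); 5→6: 6^(6 + 1) + 6^6 = 326592; 326592−1 = 326591
i=4: 326591 = 6^(6 + 1) + 5·6^5 + 5·6^4 + 5·6^3 + 5·6^2 + 5·6 + 5 (b=6); 6→7: 7^(7 + 1) + 5·7^5 + 5·7^4 + 5·7^3 + 5·7^2 + 5·7 + 5 = 5862841; 5862841−1 = 5862840
i=5: 5862840 = 7^(7 + 1) + 5·7^5 + 5·7^4 + 5·7^3 + 5·7^2 + 5·7 + 4 (b=7); 7→8: 8^(8 + 1) + 5·8^5 + 5·8^4 + 5·8^3 + 5·8^2 + 5·8 + 4 = 134404972; 134404972−1 = 134404971
i=6: 134404971 = 8^(8 + 1) + 5·8^5 + 5·8^4 + 5·8^3 + 5·8^2 + 5·8 + 3 (b=8); 8→9: 9^(9 + 1) + 5·9^5 + 5·9^4 + 5·9^3 + 5·9^2 + 5·9 + 3 = 3487116549; 3487116549−1 = 3487116548

ω^(ω + 1) + ω^5·5 + ω^4·5 + ω^3·5 + ω^2·5 + ω·5 + 3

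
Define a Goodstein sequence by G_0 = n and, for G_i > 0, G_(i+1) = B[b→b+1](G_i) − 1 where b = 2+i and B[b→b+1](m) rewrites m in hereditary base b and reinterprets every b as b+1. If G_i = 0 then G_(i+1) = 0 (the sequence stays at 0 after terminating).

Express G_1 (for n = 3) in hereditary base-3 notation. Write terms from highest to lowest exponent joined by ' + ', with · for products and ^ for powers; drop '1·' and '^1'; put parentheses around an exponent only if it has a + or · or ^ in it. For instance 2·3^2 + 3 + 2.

(0) 3|_2 = 2 + 1 ↦ 3 + 1|_3 = 4 ⇒ 3
(1) 3|_3 = 3 ↦ 4|_4 = 4 ⇒ 3

3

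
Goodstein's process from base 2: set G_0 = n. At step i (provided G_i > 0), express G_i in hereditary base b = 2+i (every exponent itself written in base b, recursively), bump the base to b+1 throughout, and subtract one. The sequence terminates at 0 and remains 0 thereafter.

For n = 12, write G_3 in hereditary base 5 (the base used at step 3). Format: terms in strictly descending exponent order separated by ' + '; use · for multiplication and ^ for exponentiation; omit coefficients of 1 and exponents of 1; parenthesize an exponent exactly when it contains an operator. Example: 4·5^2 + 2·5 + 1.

5^(5 + 1) + 2·5^2 + 2·5

G_0=12  [base 2] 2^(2 + 1) + 2^2  →[2↦3]→  3^(3 + 1) + 3^3 = 108  −1 ⇒ G_1=107
G_1=107  [base 3] 3^(3 + 1) + 2·3^2 + 2·3 + 2  →[3↦4]→  4^(4 + 1) + 2·4^2 + 2·4 + 2 = 1066  −1 ⇒ G_2=1065
G_2=1065  [base 4] 4^(4 + 1) + 2·4^2 + 2·4 + 1  →[4↦5]→  5^(5 + 1) + 2·5^2 + 2·5 + 1 = 15686  −1 ⇒ G_3=15685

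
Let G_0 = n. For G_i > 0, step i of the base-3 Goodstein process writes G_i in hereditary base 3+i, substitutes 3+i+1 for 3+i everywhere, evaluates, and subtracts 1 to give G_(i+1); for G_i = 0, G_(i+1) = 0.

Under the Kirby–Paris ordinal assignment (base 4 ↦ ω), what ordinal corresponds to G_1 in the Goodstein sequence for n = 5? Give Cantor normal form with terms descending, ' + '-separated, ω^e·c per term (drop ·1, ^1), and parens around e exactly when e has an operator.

ω + 1

G_0 = 5. HB_3(5) = 3 + 2. Bump = 6. G_1 = 5.
G_1 = 5. HB_4(5) = 4 + 1. Bump = 6. G_2 = 5.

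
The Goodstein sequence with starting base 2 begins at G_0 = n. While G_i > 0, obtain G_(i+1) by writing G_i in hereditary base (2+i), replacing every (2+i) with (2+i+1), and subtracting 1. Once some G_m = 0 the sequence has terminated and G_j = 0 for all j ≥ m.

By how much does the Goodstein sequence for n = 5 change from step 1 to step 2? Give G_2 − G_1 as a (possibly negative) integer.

228

[0] 5 ≡ 2^2 + 1 (base 2). Lift 3: 28. −1: 27.
[1] 27 ≡ 3^3 (base 3). Lift 4: 256. −1: 255.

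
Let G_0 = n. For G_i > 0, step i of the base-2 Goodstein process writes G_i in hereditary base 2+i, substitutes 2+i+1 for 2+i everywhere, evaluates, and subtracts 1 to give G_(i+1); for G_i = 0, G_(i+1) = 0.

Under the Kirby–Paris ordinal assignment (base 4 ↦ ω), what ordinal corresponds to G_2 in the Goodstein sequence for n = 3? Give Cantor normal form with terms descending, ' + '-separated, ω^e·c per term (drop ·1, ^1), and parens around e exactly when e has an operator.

G_0=3  [base 2] 2 + 1  →[2↦3]→  3 + 1 = 4  −1 ⇒ G_1=3
G_1=3  [base 3] 3  →[3↦4]→  4 = 4  −1 ⇒ G_2=3
G_2=3  [base 4] 3  →[4↦5]→  3 = 3  −1 ⇒ G_3=2

3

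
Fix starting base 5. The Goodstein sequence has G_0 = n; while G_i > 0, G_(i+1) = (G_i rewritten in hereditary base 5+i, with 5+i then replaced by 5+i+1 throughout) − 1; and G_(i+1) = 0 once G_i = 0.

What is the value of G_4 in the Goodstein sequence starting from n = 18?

[0] 18 ≡ 3·5 + 3 (base 5). Lift 6: 21. −1: 20.
[1] 20 ≡ 3·6 + 2 (base 6). Lift 7: 23. −1: 22.
[2] 22 ≡ 3·7 + 1 (base 7). Lift 8: 25. −1: 24.
[3] 24 ≡ 3·8 (base 8). Lift 9: 27. −1: 26.

26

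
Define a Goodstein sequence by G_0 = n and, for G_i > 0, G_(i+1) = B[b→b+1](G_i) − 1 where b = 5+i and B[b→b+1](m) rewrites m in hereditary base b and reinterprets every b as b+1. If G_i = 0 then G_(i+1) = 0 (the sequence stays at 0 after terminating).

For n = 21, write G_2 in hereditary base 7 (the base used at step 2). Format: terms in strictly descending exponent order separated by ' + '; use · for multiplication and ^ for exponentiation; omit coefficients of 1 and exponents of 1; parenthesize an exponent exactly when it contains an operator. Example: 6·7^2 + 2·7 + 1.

(0) 21|_5 = 4·5 + 1 ↦ 4·6 + 1|_6 = 25 ⇒ 24
(1) 24|_6 = 4·6 ↦ 4·7|_7 = 28 ⇒ 27
(2) 27|_7 = 3·7 + 6 ↦ 3·8 + 6|_8 = 30 ⇒ 29

3·7 + 6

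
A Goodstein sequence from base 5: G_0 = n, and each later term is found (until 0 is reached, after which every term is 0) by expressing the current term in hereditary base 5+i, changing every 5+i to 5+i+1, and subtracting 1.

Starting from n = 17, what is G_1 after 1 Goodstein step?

19

i=0: 17 = 3·5 + 2 (b=5); 5→6: 3·6 + 2 = 20; 20−1 = 19
i=1: 19 = 3·6 + 1 (b=6); 6→7: 3·7 + 1 = 22; 22−1 = 21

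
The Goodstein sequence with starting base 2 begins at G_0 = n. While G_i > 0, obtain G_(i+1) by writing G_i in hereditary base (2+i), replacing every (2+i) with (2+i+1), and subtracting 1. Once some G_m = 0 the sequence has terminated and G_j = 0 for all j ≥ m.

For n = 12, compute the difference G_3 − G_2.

i=0: 12 = 2^(2 + 1) + 2^2 (b=2); 2→3: 3^(3 + 1) + 3^3 = 108; 108−1 = 107
i=1: 107 = 3^(3 + 1) + 2·3^2 + 2·3 + 2 (b=3); 3→4: 4^(4 + 1) + 2·4^2 + 2·4 + 2 = 1066; 1066−1 = 1065
i=2: 1065 = 4^(4 + 1) + 2·4^2 + 2·4 + 1 (b=4); 4→5: 5^(5 + 1) + 2·5^2 + 2·5 + 1 = 15686; 15686−1 = 15685

14620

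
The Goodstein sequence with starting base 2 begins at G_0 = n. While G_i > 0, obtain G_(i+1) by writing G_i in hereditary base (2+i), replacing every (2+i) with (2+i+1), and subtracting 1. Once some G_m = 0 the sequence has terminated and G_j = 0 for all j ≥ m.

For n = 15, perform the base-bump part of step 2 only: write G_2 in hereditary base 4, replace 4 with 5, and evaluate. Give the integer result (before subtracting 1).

[0] 15 ≡ 2^(2 + 1) + 2^2 + 2 + 1 (base 2). Lift 3: 112. −1: 111.
[1] 111 ≡ 3^(3 + 1) + 3^3 + 3 (base 3). Lift 4: 1284. −1: 1283.
[2] 1283 ≡ 4^(4 + 1) + 4^4 + 3 (base 4). Lift 5: 18753. −1: 18752.

18753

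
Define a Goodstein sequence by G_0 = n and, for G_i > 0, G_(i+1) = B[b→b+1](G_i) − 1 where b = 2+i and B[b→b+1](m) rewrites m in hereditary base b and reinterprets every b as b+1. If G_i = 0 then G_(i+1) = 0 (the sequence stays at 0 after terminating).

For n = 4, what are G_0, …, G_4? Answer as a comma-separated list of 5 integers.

4 —HB2→ 2^2 —bump→ 3^3 = 27 —(−1)→ 26
26 —HB3→ 2·3^2 + 2·3 + 2 —bump→ 2·4^2 + 2·4 + 2 = 42 —(−1)→ 41
41 —HB4→ 2·4^2 + 2·4 + 1 —bump→ 2·5^2 + 2·5 + 1 = 61 —(−1)→ 60
60 —HB5→ 2·5^2 + 2·5 —bump→ 2·6^2 + 2·6 = 84 —(−1)→ 83

4, 26, 41, 60, 83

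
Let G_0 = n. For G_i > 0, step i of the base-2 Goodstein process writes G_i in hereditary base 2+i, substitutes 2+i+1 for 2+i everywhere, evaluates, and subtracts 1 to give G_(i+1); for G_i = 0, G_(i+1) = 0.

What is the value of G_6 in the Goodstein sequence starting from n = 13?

134219479

(0) 13|_2 = 2^(2 + 1) + 2^2 + 1 ↦ 3^(3 + 1) + 3^3 + 1|_3 = 109 ⇒ 108
(1) 108|_3 = 3^(3 + 1) + 3^3 ↦ 4^(4 + 1) + 4^4|_4 = 1280 ⇒ 1279
(2) 1279|_4 = 4^(4 + 1) + 3·4^3 + 3·4^2 + 3·4 + 3 ↦ 5^(5 + 1) + 3·5^3 + 3·5^2 + 3·5 + 3|_5 = 16093 ⇒ 16092
(3) 16092|_5 = 5^(5 + 1) + 3·5^3 + 3·5^2 + 3·5 + 2 ↦ 6^(6 + 1) + 3·6^3 + 3·6^2 + 3·6 + 2|_6 = 280712 ⇒ 280711
(4) 280711|_6 = 6^(6 + 1) + 3·6^3 + 3·6^2 + 3·6 + 1 ↦ 7^(7 + 1) + 3·7^3 + 3·7^2 + 3·7 + 1|_7 = 5765999 ⇒ 5765998
(5) 5765998|_7 = 7^(7 + 1) + 3·7^3 + 3·7^2 + 3·7 ↦ 8^(8 + 1) + 3·8^3 + 3·8^2 + 3·8|_8 = 134219480 ⇒ 134219479
(6) 134219479|_8 = 8^(8 + 1) + 3·8^3 + 3·8^2 + 2·8 + 7 ↦ 9^(9 + 1) + 3·9^3 + 3·9^2 + 2·9 + 7|_9 = 3486786856 ⇒ 3486786855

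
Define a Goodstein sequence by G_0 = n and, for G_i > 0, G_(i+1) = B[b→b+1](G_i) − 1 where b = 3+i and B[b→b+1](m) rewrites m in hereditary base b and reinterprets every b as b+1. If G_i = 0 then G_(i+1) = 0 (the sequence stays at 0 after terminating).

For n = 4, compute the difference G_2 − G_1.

G_0=4  [base 3] 3 + 1  →[3↦4]→  4 + 1 = 5  −1 ⇒ G_1=4
G_1=4  [base 4] 4  →[4↦5]→  5 = 5  −1 ⇒ G_2=4

0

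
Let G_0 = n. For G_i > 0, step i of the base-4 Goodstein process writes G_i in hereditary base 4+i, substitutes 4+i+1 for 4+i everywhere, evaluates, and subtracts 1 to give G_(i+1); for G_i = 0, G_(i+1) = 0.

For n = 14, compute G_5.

22

G_0=14  [base 4] 3·4 + 2  →[4↦5]→  3·5 + 2 = 17  −1 ⇒ G_1=16
G_1=16  [base 5] 3·5 + 1  →[5↦6]→  3·6 + 1 = 19  −1 ⇒ G_2=18
G_2=18  [base 6] 3·6  →[6↦7]→  3·7 = 21  −1 ⇒ G_3=20
G_3=20  [base 7] 2·7 + 6  →[7↦8]→  2·8 + 6 = 22  −1 ⇒ G_4=21
G_4=21  [base 8] 2·8 + 5  →[8↦9]→  2·9 + 5 = 23  −1 ⇒ G_5=22
G_5=22  [base 9] 2·9 + 4  →[9↦10]→  2·10 + 4 = 24  −1 ⇒ G_6=23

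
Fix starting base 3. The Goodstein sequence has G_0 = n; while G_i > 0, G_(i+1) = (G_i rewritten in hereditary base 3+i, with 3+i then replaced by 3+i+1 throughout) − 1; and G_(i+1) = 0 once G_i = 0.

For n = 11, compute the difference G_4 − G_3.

4

i=0: 11 = 3^2 + 2 (b=3); 3→4: 4^2 + 2 = 18; 18−1 = 17
i=1: 17 = 4^2 + 1 (b=4); 4→5: 5^2 + 1 = 26; 26−1 = 25
i=2: 25 = 5^2 (b=5); 5→6: 6^2 = 36; 36−1 = 35
i=3: 35 = 5·6 + 5 (b=6); 6→7: 5·7 + 5 = 40; 40−1 = 39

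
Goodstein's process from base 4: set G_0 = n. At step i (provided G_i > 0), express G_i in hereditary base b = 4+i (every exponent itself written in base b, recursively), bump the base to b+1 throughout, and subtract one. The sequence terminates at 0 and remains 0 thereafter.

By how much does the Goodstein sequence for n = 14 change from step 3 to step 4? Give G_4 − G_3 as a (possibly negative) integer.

i=0: 14 = 3·4 + 2 (b=4); 4→5: 3·5 + 2 = 17; 17−1 = 16
i=1: 16 = 3·5 + 1 (b=5); 5→6: 3·6 + 1 = 19; 19−1 = 18
i=2: 18 = 3·6 (b=6); 6→7: 3·7 = 21; 21−1 = 20
i=3: 20 = 2·7 + 6 (b=7); 7→8: 2·8 + 6 = 22; 22−1 = 21

1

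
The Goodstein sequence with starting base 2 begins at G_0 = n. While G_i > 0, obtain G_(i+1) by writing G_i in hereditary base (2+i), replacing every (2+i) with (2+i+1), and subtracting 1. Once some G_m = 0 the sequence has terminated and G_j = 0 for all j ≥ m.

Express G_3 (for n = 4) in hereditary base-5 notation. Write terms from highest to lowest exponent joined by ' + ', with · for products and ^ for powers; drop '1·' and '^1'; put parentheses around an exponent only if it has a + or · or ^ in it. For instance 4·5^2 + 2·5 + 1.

base 2: 4 = 2^2; at 3: 3^3 = 27; next = 26
base 3: 26 = 2·3^2 + 2·3 + 2; at 4: 2·4^2 + 2·4 + 2 = 42; next = 41
base 4: 41 = 2·4^2 + 2·4 + 1; at 5: 2·5^2 + 2·5 + 1 = 61; next = 60
base 5: 60 = 2·5^2 + 2·5; at 6: 2·6^2 + 2·6 = 84; next = 83

2·5^2 + 2·5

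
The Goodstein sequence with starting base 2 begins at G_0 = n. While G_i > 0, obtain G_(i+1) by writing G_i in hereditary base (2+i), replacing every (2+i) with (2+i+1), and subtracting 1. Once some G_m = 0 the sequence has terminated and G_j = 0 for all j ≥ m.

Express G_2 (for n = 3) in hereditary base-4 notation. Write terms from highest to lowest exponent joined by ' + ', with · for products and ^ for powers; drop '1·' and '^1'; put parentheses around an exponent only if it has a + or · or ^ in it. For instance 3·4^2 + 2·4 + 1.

3

3 —HB2→ 2 + 1 —bump→ 3 + 1 = 4 —(−1)→ 3
3 —HB3→ 3 —bump→ 4 = 4 —(−1)→ 3
3 —HB4→ 3 —bump→ 3 = 3 —(−1)→ 2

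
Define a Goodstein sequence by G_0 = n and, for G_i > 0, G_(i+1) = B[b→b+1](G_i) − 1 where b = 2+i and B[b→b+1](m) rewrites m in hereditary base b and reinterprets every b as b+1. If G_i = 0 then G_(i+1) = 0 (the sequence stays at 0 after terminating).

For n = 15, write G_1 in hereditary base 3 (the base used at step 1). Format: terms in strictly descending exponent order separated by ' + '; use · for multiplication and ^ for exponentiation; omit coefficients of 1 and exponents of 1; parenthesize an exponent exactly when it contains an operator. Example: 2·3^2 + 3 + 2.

3^(3 + 1) + 3^3 + 3

step 0: 15 = 2^(2 + 1) + 2^2 + 2 + 1; sub 3 for 2: 3^(3 + 1) + 3^3 + 3 + 1; = 112; G_1 = 112−1 = 111
step 1: 111 = 3^(3 + 1) + 3^3 + 3; sub 4 for 3: 4^(4 + 1) + 4^4 + 4; = 1284; G_2 = 1284−1 = 1283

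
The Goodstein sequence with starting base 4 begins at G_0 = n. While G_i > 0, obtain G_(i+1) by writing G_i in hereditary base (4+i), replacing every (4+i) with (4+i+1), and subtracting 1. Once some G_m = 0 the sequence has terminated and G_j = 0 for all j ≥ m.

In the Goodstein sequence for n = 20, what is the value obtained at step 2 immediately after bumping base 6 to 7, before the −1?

(0) 20|_4 = 4^2 + 4 ↦ 5^2 + 5|_5 = 30 ⇒ 29
(1) 29|_5 = 5^2 + 4 ↦ 6^2 + 4|_6 = 40 ⇒ 39
(2) 39|_6 = 6^2 + 3 ↦ 7^2 + 3|_7 = 52 ⇒ 51

52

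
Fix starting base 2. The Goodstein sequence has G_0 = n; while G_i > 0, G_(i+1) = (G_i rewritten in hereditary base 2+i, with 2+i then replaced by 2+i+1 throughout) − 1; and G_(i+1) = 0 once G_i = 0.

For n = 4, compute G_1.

26

(0) 4|_2 = 2^2 ↦ 3^3|_3 = 27 ⇒ 26
(1) 26|_3 = 2·3^2 + 2·3 + 2 ↦ 2·4^2 + 2·4 + 2|_4 = 42 ⇒ 41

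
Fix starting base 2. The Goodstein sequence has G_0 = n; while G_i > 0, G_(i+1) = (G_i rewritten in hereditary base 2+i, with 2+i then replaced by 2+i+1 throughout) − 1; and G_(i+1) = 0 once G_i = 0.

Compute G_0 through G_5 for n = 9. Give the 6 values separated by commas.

(0) 9|_2 = 2^(2 + 1) + 1 ↦ 3^(3 + 1) + 1|_3 = 82 ⇒ 81
(1) 81|_3 = 3^(3 + 1) ↦ 4^(4 + 1)|_4 = 1024 ⇒ 1023
(2) 1023|_4 = 3·4^4 + 3·4^3 + 3·4^2 + 3·4 + 3 ↦ 3·5^5 + 3·5^3 + 3·5^2 + 3·5 + 3|_5 = 9843 ⇒ 9842
(3) 9842|_5 = 3·5^5 + 3·5^3 + 3·5^2 + 3·5 + 2 ↦ 3·6^6 + 3·6^3 + 3·6^2 + 3·6 + 2|_6 = 140744 ⇒ 140743
(4) 140743|_6 = 3·6^6 + 3·6^3 + 3·6^2 + 3·6 + 1 ↦ 3·7^7 + 3·7^3 + 3·7^2 + 3·7 + 1|_7 = 2471827 ⇒ 2471826

9, 81, 1023, 9842, 140743, 2471826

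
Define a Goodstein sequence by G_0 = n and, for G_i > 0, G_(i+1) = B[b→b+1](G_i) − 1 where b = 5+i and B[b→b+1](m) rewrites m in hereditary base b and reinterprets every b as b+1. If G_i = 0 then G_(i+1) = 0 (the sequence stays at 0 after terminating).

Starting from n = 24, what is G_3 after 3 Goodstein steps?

33

G_0 = 24. HB_5(24) = 4·5 + 4. Bump = 28. G_1 = 27.
G_1 = 27. HB_6(27) = 4·6 + 3. Bump = 31. G_2 = 30.
G_2 = 30. HB_7(30) = 4·7 + 2. Bump = 34. G_3 = 33.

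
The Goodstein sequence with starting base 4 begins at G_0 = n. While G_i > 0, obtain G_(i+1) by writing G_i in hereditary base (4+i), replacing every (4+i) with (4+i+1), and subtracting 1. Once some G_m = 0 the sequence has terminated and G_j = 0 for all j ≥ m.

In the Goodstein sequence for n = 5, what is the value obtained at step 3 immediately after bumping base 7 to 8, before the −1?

i=0: 5 = 4 + 1 (b=4); 4→5: 5 + 1 = 6; 6−1 = 5
i=1: 5 = 5 (b=5); 5→6: 6 = 6; 6−1 = 5
i=2: 5 = 5 (b=6); 6→7: 5 = 5; 5−1 = 4
i=3: 4 = 4 (b=7); 7→8: 4 = 4; 4−1 = 3

4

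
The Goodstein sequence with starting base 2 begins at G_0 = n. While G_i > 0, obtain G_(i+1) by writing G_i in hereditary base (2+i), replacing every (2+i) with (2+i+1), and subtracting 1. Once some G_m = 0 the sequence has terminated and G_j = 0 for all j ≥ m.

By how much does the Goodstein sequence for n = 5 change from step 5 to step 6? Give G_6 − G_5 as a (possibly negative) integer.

554

5 —HB2→ 2^2 + 1 —bump→ 3^3 + 1 = 28 —(−1)→ 27
27 —HB3→ 3^3 —bump→ 4^4 = 256 —(−1)→ 255
255 —HB4→ 3·4^3 + 3·4^2 + 3·4 + 3 —bump→ 3·5^3 + 3·5^2 + 3·5 + 3 = 468 —(−1)→ 467
467 —HB5→ 3·5^3 + 3·5^2 + 3·5 + 2 —bump→ 3·6^3 + 3·6^2 + 3·6 + 2 = 776 —(−1)→ 775
775 —HB6→ 3·6^3 + 3·6^2 + 3·6 + 1 —bump→ 3·7^3 + 3·7^2 + 3·7 + 1 = 1198 —(−1)→ 1197
1197 —HB7→ 3·7^3 + 3·7^2 + 3·7 —bump→ 3·8^3 + 3·8^2 + 3·8 = 1752 —(−1)→ 1751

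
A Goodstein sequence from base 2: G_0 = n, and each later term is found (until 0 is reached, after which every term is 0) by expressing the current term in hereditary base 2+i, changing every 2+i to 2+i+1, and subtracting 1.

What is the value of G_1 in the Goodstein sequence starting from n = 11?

84

G_0=11  [base 2] 2^(2 + 1) + 2 + 1  →[2↦3]→  3^(3 + 1) + 3 + 1 = 85  −1 ⇒ G_1=84
G_1=84  [base 3] 3^(3 + 1) + 3  →[3↦4]→  4^(4 + 1) + 4 = 1028  −1 ⇒ G_2=1027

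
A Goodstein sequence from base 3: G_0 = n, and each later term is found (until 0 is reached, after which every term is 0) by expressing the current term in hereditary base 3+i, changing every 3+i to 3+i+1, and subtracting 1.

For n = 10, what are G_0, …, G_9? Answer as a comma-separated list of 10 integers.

G_0=10  [base 3] 3^2 + 1  →[3↦4]→  4^2 + 1 = 17  −1 ⇒ G_1=16
G_1=16  [base 4] 4^2  →[4↦5]→  5^2 = 25  −1 ⇒ G_2=24
G_2=24  [base 5] 4·5 + 4  →[5↦6]→  4·6 + 4 = 28  −1 ⇒ G_3=27
G_3=27  [base 6] 4·6 + 3  →[6↦7]→  4·7 + 3 = 31  −1 ⇒ G_4=30
G_4=30  [base 7] 4·7 + 2  →[7↦8]→  4·8 + 2 = 34  −1 ⇒ G_5=33
G_5=33  [base 8] 4·8 + 1  →[8↦9]→  4·9 + 1 = 37  −1 ⇒ G_6=36
G_6=36  [base 9] 4·9  →[9↦10]→  4·10 = 40  −1 ⇒ G_7=39
G_7=39  [base 10] 3·10 + 9  →[10↦11]→  3·11 + 9 = 42  −1 ⇒ G_8=41
G_8=41  [base 11] 3·11 + 8  →[11↦12]→  3·12 + 8 = 44  −1 ⇒ G_9=43

10, 16, 24, 27, 30, 33, 36, 39, 41, 43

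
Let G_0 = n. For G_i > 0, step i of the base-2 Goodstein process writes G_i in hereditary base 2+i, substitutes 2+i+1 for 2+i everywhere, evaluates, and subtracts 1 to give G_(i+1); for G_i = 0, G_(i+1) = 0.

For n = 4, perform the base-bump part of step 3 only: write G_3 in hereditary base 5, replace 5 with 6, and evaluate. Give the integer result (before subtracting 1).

84

4 —HB2→ 2^2 —bump→ 3^3 = 27 —(−1)→ 26
26 —HB3→ 2·3^2 + 2·3 + 2 —bump→ 2·4^2 + 2·4 + 2 = 42 —(−1)→ 41
41 —HB4→ 2·4^2 + 2·4 + 1 —bump→ 2·5^2 + 2·5 + 1 = 61 —(−1)→ 60
60 —HB5→ 2·5^2 + 2·5 —bump→ 2·6^2 + 2·6 = 84 —(−1)→ 83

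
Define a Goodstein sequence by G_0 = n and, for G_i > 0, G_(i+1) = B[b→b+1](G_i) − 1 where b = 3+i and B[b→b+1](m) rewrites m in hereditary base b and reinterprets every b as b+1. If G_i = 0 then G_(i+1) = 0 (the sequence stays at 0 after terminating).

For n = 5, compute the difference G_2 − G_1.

G_0 = 5. HB_3(5) = 3 + 2. Bump = 6. G_1 = 5.
G_1 = 5. HB_4(5) = 4 + 1. Bump = 6. G_2 = 5.

0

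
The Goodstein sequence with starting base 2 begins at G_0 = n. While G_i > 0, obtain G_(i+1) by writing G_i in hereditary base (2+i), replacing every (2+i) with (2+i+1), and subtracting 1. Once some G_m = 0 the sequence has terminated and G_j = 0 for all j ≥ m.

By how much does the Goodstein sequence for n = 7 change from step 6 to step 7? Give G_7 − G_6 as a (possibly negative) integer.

base 2: 7 = 2^2 + 2 + 1; at 3: 3^3 + 3 + 1 = 31; next = 30
base 3: 30 = 3^3 + 3; at 4: 4^4 + 4 = 260; next = 259
base 4: 259 = 4^4 + 3; at 5: 5^5 + 3 = 3128; next = 3127
base 5: 3127 = 5^5 + 2; at 6: 6^6 + 2 = 46658; next = 46657
base 6: 46657 = 6^6 + 1; at 7: 7^7 + 1 = 823544; next = 823543
base 7: 823543 = 7^7; at 8: 8^8 = 16777216; next = 16777215
base 8: 16777215 = 7·8^7 + 7·8^6 + 7·8^5 + 7·8^4 + 7·8^3 + 7·8^2 + 7·8 + 7; at 9: 7·9^7 + 7·9^6 + 7·9^5 + 7·9^4 + 7·9^3 + 7·9^2 + 7·9 + 7 = 37665880; next = 37665879

20888664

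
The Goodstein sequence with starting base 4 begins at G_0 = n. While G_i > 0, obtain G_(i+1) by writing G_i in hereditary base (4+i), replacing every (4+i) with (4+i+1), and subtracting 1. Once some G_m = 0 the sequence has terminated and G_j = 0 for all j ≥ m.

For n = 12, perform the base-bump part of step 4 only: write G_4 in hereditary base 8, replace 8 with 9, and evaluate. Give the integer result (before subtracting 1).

i=0: 12 = 3·4 (b=4); 4→5: 3·5 = 15; 15−1 = 14
i=1: 14 = 2·5 + 4 (b=5); 5→6: 2·6 + 4 = 16; 16−1 = 15
i=2: 15 = 2·6 + 3 (b=6); 6→7: 2·7 + 3 = 17; 17−1 = 16
i=3: 16 = 2·7 + 2 (b=7); 7→8: 2·8 + 2 = 18; 18−1 = 17
i=4: 17 = 2·8 + 1 (b=8); 8→9: 2·9 + 1 = 19; 19−1 = 18

19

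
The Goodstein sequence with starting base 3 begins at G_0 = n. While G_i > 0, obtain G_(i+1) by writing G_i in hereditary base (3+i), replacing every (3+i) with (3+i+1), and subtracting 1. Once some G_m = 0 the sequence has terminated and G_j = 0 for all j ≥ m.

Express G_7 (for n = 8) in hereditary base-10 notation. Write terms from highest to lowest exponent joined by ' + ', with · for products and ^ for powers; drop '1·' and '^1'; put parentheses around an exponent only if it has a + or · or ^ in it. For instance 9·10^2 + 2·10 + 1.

10 + 1

G_0 = 8. HB_3(8) = 2·3 + 2. Bump = 10. G_1 = 9.
G_1 = 9. HB_4(9) = 2·4 + 1. Bump = 11. G_2 = 10.
G_2 = 10. HB_5(10) = 2·5. Bump = 12. G_3 = 11.
G_3 = 11. HB_6(11) = 6 + 5. Bump = 12. G_4 = 11.
G_4 = 11. HB_7(11) = 7 + 4. Bump = 12. G_5 = 11.
G_5 = 11. HB_8(11) = 8 + 3. Bump = 12. G_6 = 11.
G_6 = 11. HB_9(11) = 9 + 2. Bump = 12. G_7 = 11.
G_7 = 11. HB_10(11) = 10 + 1. Bump = 12. G_8 = 11.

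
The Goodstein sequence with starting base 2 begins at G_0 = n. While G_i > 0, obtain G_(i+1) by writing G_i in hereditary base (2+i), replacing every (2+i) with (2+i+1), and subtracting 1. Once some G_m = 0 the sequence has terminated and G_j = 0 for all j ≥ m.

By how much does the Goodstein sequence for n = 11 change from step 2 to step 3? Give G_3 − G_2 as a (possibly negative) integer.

G_0=11  [base 2] 2^(2 + 1) + 2 + 1  →[2↦3]→  3^(3 + 1) + 3 + 1 = 85  −1 ⇒ G_1=84
G_1=84  [base 3] 3^(3 + 1) + 3  →[3↦4]→  4^(4 + 1) + 4 = 1028  −1 ⇒ G_2=1027
G_2=1027  [base 4] 4^(4 + 1) + 3  →[4↦5]→  5^(5 + 1) + 3 = 15628  −1 ⇒ G_3=15627

14600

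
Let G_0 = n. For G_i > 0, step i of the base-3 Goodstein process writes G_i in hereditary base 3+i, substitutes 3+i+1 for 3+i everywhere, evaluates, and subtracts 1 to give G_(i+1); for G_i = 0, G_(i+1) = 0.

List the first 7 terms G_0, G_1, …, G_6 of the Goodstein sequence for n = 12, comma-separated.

base 3: 12 = 3^2 + 3; at 4: 4^2 + 4 = 20; next = 19
base 4: 19 = 4^2 + 3; at 5: 5^2 + 3 = 28; next = 27
base 5: 27 = 5^2 + 2; at 6: 6^2 + 2 = 38; next = 37
base 6: 37 = 6^2 + 1; at 7: 7^2 + 1 = 50; next = 49
base 7: 49 = 7^2; at 8: 8^2 = 64; next = 63
base 8: 63 = 7·8 + 7; at 9: 7·9 + 7 = 70; next = 69

12, 19, 27, 37, 49, 63, 69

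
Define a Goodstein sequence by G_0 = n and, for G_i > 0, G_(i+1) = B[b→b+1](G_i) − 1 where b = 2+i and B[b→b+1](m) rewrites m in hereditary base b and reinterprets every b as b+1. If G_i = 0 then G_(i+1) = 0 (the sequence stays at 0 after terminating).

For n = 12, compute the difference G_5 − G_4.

step 0: 12 = 2^(2 + 1) + 2^2; sub 3 for 2: 3^(3 + 1) + 3^3; = 108; G_1 = 108−1 = 107
step 1: 107 = 3^(3 + 1) + 2·3^2 + 2·3 + 2; sub 4 for 3: 4^(4 + 1) + 2·4^2 + 2·4 + 2; = 1066; G_2 = 1066−1 = 1065
step 2: 1065 = 4^(4 + 1) + 2·4^2 + 2·4 + 1; sub 5 for 4: 5^(5 + 1) + 2·5^2 + 2·5 + 1; = 15686; G_3 = 15686−1 = 15685
step 3: 15685 = 5^(5 + 1) + 2·5^2 + 2·5; sub 6 for 5: 6^(6 + 1) + 2·6^2 + 2·6; = 280020; G_4 = 280020−1 = 280019
step 4: 280019 = 6^(6 + 1) + 2·6^2 + 6 + 5; sub 7 for 6: 7^(7 + 1) + 2·7^2 + 7 + 5; = 5764911; G_5 = 5764911−1 = 5764910

5484891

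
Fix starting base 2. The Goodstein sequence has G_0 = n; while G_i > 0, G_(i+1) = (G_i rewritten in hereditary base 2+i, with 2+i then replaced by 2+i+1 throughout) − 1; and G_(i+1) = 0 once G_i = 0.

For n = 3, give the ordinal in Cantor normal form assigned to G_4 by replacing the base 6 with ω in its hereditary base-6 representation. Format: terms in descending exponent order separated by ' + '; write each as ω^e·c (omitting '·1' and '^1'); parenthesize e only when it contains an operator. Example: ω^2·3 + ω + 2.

1

base 2: 3 = 2 + 1; at 3: 3 + 1 = 4; next = 3
base 3: 3 = 3; at 4: 4 = 4; next = 3
base 4: 3 = 3; at 5: 3 = 3; next = 2
base 5: 2 = 2; at 6: 2 = 2; next = 1
base 6: 1 = 1; at 7: 1 = 1; next = 0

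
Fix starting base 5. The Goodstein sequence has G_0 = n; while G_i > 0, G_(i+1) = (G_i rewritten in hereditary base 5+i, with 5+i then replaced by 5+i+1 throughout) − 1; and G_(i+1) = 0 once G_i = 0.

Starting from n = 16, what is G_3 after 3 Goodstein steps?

base 5: 16 = 3·5 + 1; at 6: 3·6 + 1 = 19; next = 18
base 6: 18 = 3·6; at 7: 3·7 = 21; next = 20
base 7: 20 = 2·7 + 6; at 8: 2·8 + 6 = 22; next = 21
base 8: 21 = 2·8 + 5; at 9: 2·9 + 5 = 23; next = 22

21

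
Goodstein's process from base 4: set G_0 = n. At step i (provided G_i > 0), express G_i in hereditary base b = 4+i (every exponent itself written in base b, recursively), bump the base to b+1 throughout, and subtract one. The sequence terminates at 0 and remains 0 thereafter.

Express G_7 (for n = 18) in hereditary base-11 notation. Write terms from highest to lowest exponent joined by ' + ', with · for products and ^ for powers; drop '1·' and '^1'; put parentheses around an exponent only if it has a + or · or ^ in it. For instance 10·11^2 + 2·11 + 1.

6·11 + 2

i=0: 18 = 4^2 + 2 (b=4); 4→5: 5^2 + 2 = 27; 27−1 = 26
i=1: 26 = 5^2 + 1 (b=5); 5→6: 6^2 + 1 = 37; 37−1 = 36
i=2: 36 = 6^2 (b=6); 6→7: 7^2 = 49; 49−1 = 48
i=3: 48 = 6·7 + 6 (b=7); 7→8: 6·8 + 6 = 54; 54−1 = 53
i=4: 53 = 6·8 + 5 (b=8); 8→9: 6·9 + 5 = 59; 59−1 = 58
i=5: 58 = 6·9 + 4 (b=9); 9→10: 6·10 + 4 = 64; 64−1 = 63
i=6: 63 = 6·10 + 3 (b=10); 10→11: 6·11 + 3 = 69; 69−1 = 68
i=7: 68 = 6·11 + 2 (b=11); 11→12: 6·12 + 2 = 74; 74−1 = 73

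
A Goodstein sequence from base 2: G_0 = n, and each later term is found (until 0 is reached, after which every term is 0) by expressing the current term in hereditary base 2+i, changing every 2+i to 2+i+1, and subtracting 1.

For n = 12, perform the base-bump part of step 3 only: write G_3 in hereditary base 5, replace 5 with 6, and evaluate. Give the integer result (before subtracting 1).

280020

base 2: 12 = 2^(2 + 1) + 2^2; at 3: 3^(3 + 1) + 3^3 = 108; next = 107
base 3: 107 = 3^(3 + 1) + 2·3^2 + 2·3 + 2; at 4: 4^(4 + 1) + 2·4^2 + 2·4 + 2 = 1066; next = 1065
base 4: 1065 = 4^(4 + 1) + 2·4^2 + 2·4 + 1; at 5: 5^(5 + 1) + 2·5^2 + 2·5 + 1 = 15686; next = 15685
base 5: 15685 = 5^(5 + 1) + 2·5^2 + 2·5; at 6: 6^(6 + 1) + 2·6^2 + 2·6 = 280020; next = 280019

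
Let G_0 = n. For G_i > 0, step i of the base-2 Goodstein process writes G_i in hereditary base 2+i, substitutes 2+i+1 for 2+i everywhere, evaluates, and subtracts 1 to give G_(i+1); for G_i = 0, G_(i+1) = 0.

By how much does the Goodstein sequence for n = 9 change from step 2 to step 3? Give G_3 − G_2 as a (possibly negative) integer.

8819

step 0: 9 = 2^(2 + 1) + 1; sub 3 for 2: 3^(3 + 1) + 1; = 82; G_1 = 82−1 = 81
step 1: 81 = 3^(3 + 1); sub 4 for 3: 4^(4 + 1); = 1024; G_2 = 1024−1 = 1023
step 2: 1023 = 3·4^4 + 3·4^3 + 3·4^2 + 3·4 + 3; sub 5 for 4: 3·5^5 + 3·5^3 + 3·5^2 + 3·5 + 3; = 9843; G_3 = 9843−1 = 9842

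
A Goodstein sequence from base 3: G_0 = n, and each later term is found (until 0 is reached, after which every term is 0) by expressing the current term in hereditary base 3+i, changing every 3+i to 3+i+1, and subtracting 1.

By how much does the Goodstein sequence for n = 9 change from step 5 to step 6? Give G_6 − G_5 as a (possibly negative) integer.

1

9 —HB3→ 3^2 —bump→ 4^2 = 16 —(−1)→ 15
15 —HB4→ 3·4 + 3 —bump→ 3·5 + 3 = 18 —(−1)→ 17
17 —HB5→ 3·5 + 2 —bump→ 3·6 + 2 = 20 —(−1)→ 19
19 —HB6→ 3·6 + 1 —bump→ 3·7 + 1 = 22 —(−1)→ 21
21 —HB7→ 3·7 —bump→ 3·8 = 24 —(−1)→ 23
23 —HB8→ 2·8 + 7 —bump→ 2·9 + 7 = 25 —(−1)→ 24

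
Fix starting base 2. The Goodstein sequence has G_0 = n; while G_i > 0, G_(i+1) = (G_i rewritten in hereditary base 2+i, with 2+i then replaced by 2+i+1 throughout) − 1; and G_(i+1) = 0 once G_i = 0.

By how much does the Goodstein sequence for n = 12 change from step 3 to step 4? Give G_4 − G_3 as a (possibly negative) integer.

264334

base 2: 12 = 2^(2 + 1) + 2^2; at 3: 3^(3 + 1) + 3^3 = 108; next = 107
base 3: 107 = 3^(3 + 1) + 2·3^2 + 2·3 + 2; at 4: 4^(4 + 1) + 2·4^2 + 2·4 + 2 = 1066; next = 1065
base 4: 1065 = 4^(4 + 1) + 2·4^2 + 2·4 + 1; at 5: 5^(5 + 1) + 2·5^2 + 2·5 + 1 = 15686; next = 15685
base 5: 15685 = 5^(5 + 1) + 2·5^2 + 2·5; at 6: 6^(6 + 1) + 2·6^2 + 2·6 = 280020; next = 280019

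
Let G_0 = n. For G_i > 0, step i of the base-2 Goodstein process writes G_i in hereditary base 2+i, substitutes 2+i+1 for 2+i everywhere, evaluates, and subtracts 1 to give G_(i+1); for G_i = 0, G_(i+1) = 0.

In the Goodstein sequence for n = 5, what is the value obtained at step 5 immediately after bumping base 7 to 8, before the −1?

1752

G_0 = 5. HB_2(5) = 2^2 + 1. Bump = 28. G_1 = 27.
G_1 = 27. HB_3(27) = 3^3. Bump = 256. G_2 = 255.
G_2 = 255. HB_4(255) = 3·4^3 + 3·4^2 + 3·4 + 3. Bump = 468. G_3 = 467.
G_3 = 467. HB_5(467) = 3·5^3 + 3·5^2 + 3·5 + 2. Bump = 776. G_4 = 775.
G_4 = 775. HB_6(775) = 3·6^3 + 3·6^2 + 3·6 + 1. Bump = 1198. G_5 = 1197.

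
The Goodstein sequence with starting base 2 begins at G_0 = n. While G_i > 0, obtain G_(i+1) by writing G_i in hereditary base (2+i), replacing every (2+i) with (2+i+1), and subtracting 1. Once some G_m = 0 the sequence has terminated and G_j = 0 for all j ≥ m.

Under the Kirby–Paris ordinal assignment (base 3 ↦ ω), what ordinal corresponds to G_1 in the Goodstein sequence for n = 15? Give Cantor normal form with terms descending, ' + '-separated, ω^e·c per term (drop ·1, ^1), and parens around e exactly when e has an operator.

ω^(ω + 1) + ω^ω + ω

G_0=15  [base 2] 2^(2 + 1) + 2^2 + 2 + 1  →[2↦3]→  3^(3 + 1) + 3^3 + 3 + 1 = 112  −1 ⇒ G_1=111
G_1=111  [base 3] 3^(3 + 1) + 3^3 + 3  →[3↦4]→  4^(4 + 1) + 4^4 + 4 = 1284  −1 ⇒ G_2=1283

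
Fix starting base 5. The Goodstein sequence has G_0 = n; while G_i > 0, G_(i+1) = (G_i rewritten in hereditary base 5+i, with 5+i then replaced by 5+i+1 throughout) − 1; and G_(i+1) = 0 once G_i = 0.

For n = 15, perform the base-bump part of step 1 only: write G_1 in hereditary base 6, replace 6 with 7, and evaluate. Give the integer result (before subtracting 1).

19

G_0 = 15. HB_5(15) = 3·5. Bump = 18. G_1 = 17.
G_1 = 17. HB_6(17) = 2·6 + 5. Bump = 19. G_2 = 18.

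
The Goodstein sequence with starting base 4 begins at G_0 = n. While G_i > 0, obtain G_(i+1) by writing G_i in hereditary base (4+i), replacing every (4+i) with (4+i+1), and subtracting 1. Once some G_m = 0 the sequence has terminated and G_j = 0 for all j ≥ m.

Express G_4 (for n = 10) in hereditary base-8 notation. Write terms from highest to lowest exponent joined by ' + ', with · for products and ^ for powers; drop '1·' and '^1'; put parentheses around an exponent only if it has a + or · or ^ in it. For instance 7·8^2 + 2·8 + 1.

i=0: 10 = 2·4 + 2 (b=4); 4→5: 2·5 + 2 = 12; 12−1 = 11
i=1: 11 = 2·5 + 1 (b=5); 5→6: 2·6 + 1 = 13; 13−1 = 12
i=2: 12 = 2·6 (b=6); 6→7: 2·7 = 14; 14−1 = 13
i=3: 13 = 7 + 6 (b=7); 7→8: 8 + 6 = 14; 14−1 = 13
i=4: 13 = 8 + 5 (b=8); 8→9: 9 + 5 = 14; 14−1 = 13

8 + 5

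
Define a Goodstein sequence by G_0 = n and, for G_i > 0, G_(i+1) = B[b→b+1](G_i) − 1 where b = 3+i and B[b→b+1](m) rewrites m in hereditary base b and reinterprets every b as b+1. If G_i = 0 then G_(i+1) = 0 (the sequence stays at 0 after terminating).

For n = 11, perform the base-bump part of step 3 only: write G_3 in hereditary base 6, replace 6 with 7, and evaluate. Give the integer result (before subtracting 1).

40

i=0: 11 = 3^2 + 2 (b=3); 3→4: 4^2 + 2 = 18; 18−1 = 17
i=1: 17 = 4^2 + 1 (b=4); 4→5: 5^2 + 1 = 26; 26−1 = 25
i=2: 25 = 5^2 (b=5); 5→6: 6^2 = 36; 36−1 = 35
i=3: 35 = 5·6 + 5 (b=6); 6→7: 5·7 + 5 = 40; 40−1 = 39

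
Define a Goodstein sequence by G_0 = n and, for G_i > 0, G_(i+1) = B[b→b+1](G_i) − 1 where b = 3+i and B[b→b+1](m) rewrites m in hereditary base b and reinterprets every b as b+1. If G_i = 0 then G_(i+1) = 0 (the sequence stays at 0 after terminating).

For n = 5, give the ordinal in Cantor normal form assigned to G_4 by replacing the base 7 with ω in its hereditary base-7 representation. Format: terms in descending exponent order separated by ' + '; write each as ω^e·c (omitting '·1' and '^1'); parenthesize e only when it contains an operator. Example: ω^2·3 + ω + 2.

5 —HB3→ 3 + 2 —bump→ 4 + 2 = 6 —(−1)→ 5
5 —HB4→ 4 + 1 —bump→ 5 + 1 = 6 —(−1)→ 5
5 —HB5→ 5 —bump→ 6 = 6 —(−1)→ 5
5 —HB6→ 5 —bump→ 5 = 5 —(−1)→ 4
4 —HB7→ 4 —bump→ 4 = 4 —(−1)→ 3

4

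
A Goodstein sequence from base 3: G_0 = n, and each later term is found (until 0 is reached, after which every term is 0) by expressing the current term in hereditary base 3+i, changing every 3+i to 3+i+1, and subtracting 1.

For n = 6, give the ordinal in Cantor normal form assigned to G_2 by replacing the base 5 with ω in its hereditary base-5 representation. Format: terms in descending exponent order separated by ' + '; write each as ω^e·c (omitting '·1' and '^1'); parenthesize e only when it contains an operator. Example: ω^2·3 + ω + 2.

6 —HB3→ 2·3 —bump→ 2·4 = 8 —(−1)→ 7
7 —HB4→ 4 + 3 —bump→ 5 + 3 = 8 —(−1)→ 7
7 —HB5→ 5 + 2 —bump→ 6 + 2 = 8 —(−1)→ 7

ω + 2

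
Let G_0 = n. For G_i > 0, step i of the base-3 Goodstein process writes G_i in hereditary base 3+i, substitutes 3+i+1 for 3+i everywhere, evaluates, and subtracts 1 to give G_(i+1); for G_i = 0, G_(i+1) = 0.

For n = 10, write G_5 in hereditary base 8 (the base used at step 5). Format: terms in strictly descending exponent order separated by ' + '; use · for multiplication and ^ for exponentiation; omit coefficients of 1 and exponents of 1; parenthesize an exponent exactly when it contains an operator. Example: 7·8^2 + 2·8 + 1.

base 3: 10 = 3^2 + 1; at 4: 4^2 + 1 = 17; next = 16
base 4: 16 = 4^2; at 5: 5^2 = 25; next = 24
base 5: 24 = 4·5 + 4; at 6: 4·6 + 4 = 28; next = 27
base 6: 27 = 4·6 + 3; at 7: 4·7 + 3 = 31; next = 30
base 7: 30 = 4·7 + 2; at 8: 4·8 + 2 = 34; next = 33
base 8: 33 = 4·8 + 1; at 9: 4·9 + 1 = 37; next = 36

4·8 + 1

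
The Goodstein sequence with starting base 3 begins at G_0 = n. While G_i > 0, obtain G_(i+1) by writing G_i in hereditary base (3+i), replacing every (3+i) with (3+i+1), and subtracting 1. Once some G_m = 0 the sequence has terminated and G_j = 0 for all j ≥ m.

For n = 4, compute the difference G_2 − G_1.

0

step 0: 4 = 3 + 1; sub 4 for 3: 4 + 1; = 5; G_1 = 5−1 = 4
step 1: 4 = 4; sub 5 for 4: 5; = 5; G_2 = 5−1 = 4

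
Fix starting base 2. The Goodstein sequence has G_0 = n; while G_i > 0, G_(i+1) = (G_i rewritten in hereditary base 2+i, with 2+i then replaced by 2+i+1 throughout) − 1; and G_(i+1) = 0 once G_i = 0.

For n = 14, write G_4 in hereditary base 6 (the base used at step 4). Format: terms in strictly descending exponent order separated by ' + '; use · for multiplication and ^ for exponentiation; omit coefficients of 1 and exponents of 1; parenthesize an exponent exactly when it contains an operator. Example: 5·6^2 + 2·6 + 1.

6^(6 + 1) + 5·6^5 + 5·6^4 + 5·6^3 + 5·6^2 + 5·6 + 5

(0) 14|_2 = 2^(2 + 1) + 2^2 + 2 ↦ 3^(3 + 1) + 3^3 + 3|_3 = 111 ⇒ 110
(1) 110|_3 = 3^(3 + 1) + 3^3 + 2 ↦ 4^(4 + 1) + 4^4 + 2|_4 = 1282 ⇒ 1281
(2) 1281|_4 = 4^(4 + 1) + 4^4 + 1 ↦ 5^(5 + 1) + 5^5 + 1|_5 = 18751 ⇒ 18750
(3) 18750|_5 = 5^(5 + 1) + 5^5 ↦ 6^(6 + 1) + 6^6|_6 = 326592 ⇒ 326591
(4) 326591|_6 = 6^(6 + 1) + 5·6^5 + 5·6^4 + 5·6^3 + 5·6^2 + 5·6 + 5 ↦ 7^(7 + 1) + 5·7^5 + 5·7^4 + 5·7^3 + 5·7^2 + 5·7 + 5|_7 = 5862841 ⇒ 5862840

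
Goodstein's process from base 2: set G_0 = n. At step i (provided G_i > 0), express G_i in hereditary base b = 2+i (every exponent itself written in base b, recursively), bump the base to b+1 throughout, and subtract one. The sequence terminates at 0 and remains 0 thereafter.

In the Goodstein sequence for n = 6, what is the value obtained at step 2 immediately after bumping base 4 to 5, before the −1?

3126

G_0 = 6. HB_2(6) = 2^2 + 2. Bump = 30. G_1 = 29.
G_1 = 29. HB_3(29) = 3^3 + 2. Bump = 258. G_2 = 257.
G_2 = 257. HB_4(257) = 4^4 + 1. Bump = 3126. G_3 = 3125.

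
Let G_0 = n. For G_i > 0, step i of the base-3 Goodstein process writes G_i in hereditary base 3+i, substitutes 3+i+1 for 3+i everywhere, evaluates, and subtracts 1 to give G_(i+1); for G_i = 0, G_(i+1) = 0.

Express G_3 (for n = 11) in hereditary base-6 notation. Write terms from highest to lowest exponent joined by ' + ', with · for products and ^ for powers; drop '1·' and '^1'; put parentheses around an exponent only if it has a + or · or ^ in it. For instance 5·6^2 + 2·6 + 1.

11 —HB3→ 3^2 + 2 —bump→ 4^2 + 2 = 18 —(−1)→ 17
17 —HB4→ 4^2 + 1 —bump→ 5^2 + 1 = 26 —(−1)→ 25
25 —HB5→ 5^2 —bump→ 6^2 = 36 —(−1)→ 35

5·6 + 5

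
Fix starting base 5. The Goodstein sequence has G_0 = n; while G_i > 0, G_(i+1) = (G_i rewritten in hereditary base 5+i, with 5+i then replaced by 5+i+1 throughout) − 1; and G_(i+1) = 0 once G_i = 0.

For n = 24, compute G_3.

33

G_0 = 24. HB_5(24) = 4·5 + 4. Bump = 28. G_1 = 27.
G_1 = 27. HB_6(27) = 4·6 + 3. Bump = 31. G_2 = 30.
G_2 = 30. HB_7(30) = 4·7 + 2. Bump = 34. G_3 = 33.
G_3 = 33. HB_8(33) = 4·8 + 1. Bump = 37. G_4 = 36.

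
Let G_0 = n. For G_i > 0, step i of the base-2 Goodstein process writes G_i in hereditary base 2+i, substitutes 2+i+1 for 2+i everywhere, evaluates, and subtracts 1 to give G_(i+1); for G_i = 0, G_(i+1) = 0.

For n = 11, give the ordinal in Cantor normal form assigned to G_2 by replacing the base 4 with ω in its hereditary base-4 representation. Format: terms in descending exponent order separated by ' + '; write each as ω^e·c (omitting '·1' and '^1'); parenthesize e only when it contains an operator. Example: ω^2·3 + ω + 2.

[0] 11 ≡ 2^(2 + 1) + 2 + 1 (base 2). Lift 3: 85. −1: 84.
[1] 84 ≡ 3^(3 + 1) + 3 (base 3). Lift 4: 1028. −1: 1027.
[2] 1027 ≡ 4^(4 + 1) + 3 (base 4). Lift 5: 15628. −1: 15627.

ω^(ω + 1) + 3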